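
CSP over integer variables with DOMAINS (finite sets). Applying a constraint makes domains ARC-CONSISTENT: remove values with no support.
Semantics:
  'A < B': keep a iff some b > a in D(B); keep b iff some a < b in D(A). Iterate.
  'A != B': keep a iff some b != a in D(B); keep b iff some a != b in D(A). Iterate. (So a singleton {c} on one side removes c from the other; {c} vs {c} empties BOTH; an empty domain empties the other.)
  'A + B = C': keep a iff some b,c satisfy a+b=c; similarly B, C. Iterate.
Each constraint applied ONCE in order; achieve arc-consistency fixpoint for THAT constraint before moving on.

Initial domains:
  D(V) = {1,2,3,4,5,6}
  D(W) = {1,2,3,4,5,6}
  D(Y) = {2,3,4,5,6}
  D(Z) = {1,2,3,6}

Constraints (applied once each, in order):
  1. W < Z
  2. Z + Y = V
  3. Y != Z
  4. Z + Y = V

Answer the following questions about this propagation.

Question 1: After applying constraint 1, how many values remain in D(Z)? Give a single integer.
Constraint 1 (W < Z) on D(W)={1,2,3,4,5,6} D(Z)={1,2,3,6}: W {1,2,3,4,5,6}->{1,2,3,4,5}; Z {1,2,3,6}->{2,3,6}
So after constraint 1: D(Z)={2,3,6}, size = 3

Answer: 3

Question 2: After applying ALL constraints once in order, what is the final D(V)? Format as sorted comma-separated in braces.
Constraint 1 (W < Z) on D(W)={1,2,3,4,5,6} D(Z)={1,2,3,6}: W {1,2,3,4,5,6}->{1,2,3,4,5}; Z {1,2,3,6}->{2,3,6}
Constraint 2 (Z + Y = V) on D(Z)={2,3,6} D(Y)={2,3,4,5,6} D(V)={1,2,3,4,5,6}: Z {2,3,6}->{2,3}; Y {2,3,4,5,6}->{2,3,4}; V {1,2,3,4,5,6}->{4,5,6}
Constraint 3 (Y != Z) on D(Y)={2,3,4} D(Z)={2,3}: no change
Constraint 4 (Z + Y = V) on D(Z)={2,3} D(Y)={2,3,4} D(V)={4,5,6}: no change
So after all 4 constraints: D(V) = {4,5,6}

Answer: {4,5,6}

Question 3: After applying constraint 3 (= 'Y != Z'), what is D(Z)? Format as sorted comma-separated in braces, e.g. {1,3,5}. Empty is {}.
Constraint 1 (W < Z) on D(W)={1,2,3,4,5,6} D(Z)={1,2,3,6}: W {1,2,3,4,5,6}->{1,2,3,4,5}; Z {1,2,3,6}->{2,3,6}
Constraint 2 (Z + Y = V) on D(Z)={2,3,6} D(Y)={2,3,4,5,6} D(V)={1,2,3,4,5,6}: Z {2,3,6}->{2,3}; Y {2,3,4,5,6}->{2,3,4}; V {1,2,3,4,5,6}->{4,5,6}
Constraint 3 (Y != Z) on D(Y)={2,3,4} D(Z)={2,3}: no change
So after constraint 3: D(Z) = {2,3}

Answer: {2,3}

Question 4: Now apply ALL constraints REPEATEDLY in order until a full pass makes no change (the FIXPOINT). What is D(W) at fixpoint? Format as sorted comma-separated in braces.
Answer: {1,2}

Derivation:
pass 0 (initial): D(W)={1,2,3,4,5,6}
pass 1: V {1,2,3,4,5,6}->{4,5,6}; W {1,2,3,4,5,6}->{1,2,3,4,5}; Y {2,3,4,5,6}->{2,3,4}; Z {1,2,3,6}->{2,3}
pass 2: W {1,2,3,4,5}->{1,2}
pass 3: no change
Fixpoint after 3 passes: D(W) = {1,2}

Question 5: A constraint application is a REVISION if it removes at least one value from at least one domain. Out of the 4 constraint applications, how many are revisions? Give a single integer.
Constraint 1 (W < Z) on D(W)={1,2,3,4,5,6} D(Z)={1,2,3,6}: W {1,2,3,4,5,6}->{1,2,3,4,5}; Z {1,2,3,6}->{2,3,6} => REVISION
Constraint 2 (Z + Y = V) on D(Z)={2,3,6} D(Y)={2,3,4,5,6} D(V)={1,2,3,4,5,6}: Z {2,3,6}->{2,3}; Y {2,3,4,5,6}->{2,3,4}; V {1,2,3,4,5,6}->{4,5,6} => REVISION
Constraint 3 (Y != Z) on D(Y)={2,3,4} D(Z)={2,3}: no change => not a revision
Constraint 4 (Z + Y = V) on D(Z)={2,3} D(Y)={2,3,4} D(V)={4,5,6}: no change => not a revision
Total revisions = 2

Answer: 2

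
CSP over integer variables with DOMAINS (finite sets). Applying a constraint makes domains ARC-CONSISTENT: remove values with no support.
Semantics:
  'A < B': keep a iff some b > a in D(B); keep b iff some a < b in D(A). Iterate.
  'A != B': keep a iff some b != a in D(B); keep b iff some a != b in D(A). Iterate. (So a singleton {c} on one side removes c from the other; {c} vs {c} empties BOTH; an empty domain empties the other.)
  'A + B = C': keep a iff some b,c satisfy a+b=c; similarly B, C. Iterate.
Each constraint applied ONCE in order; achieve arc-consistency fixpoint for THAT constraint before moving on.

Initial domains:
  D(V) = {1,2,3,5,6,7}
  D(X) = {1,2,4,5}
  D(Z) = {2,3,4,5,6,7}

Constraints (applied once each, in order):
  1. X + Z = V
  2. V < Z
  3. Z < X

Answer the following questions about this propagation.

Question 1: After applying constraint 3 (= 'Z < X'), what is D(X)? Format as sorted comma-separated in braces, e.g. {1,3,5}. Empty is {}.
Answer: {5}

Derivation:
Constraint 1 (X + Z = V) on D(X)={1,2,4,5} D(Z)={2,3,4,5,6,7} D(V)={1,2,3,5,6,7}: Z {2,3,4,5,6,7}->{2,3,4,5,6}; V {1,2,3,5,6,7}->{3,5,6,7}
Constraint 2 (V < Z) on D(V)={3,5,6,7} D(Z)={2,3,4,5,6}: V {3,5,6,7}->{3,5}; Z {2,3,4,5,6}->{4,5,6}
Constraint 3 (Z < X) on D(Z)={4,5,6} D(X)={1,2,4,5}: Z {4,5,6}->{4}; X {1,2,4,5}->{5}
So after constraint 3: D(X) = {5}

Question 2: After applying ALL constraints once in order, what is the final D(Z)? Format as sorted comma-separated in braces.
Answer: {4}

Derivation:
Constraint 1 (X + Z = V) on D(X)={1,2,4,5} D(Z)={2,3,4,5,6,7} D(V)={1,2,3,5,6,7}: Z {2,3,4,5,6,7}->{2,3,4,5,6}; V {1,2,3,5,6,7}->{3,5,6,7}
Constraint 2 (V < Z) on D(V)={3,5,6,7} D(Z)={2,3,4,5,6}: V {3,5,6,7}->{3,5}; Z {2,3,4,5,6}->{4,5,6}
Constraint 3 (Z < X) on D(Z)={4,5,6} D(X)={1,2,4,5}: Z {4,5,6}->{4}; X {1,2,4,5}->{5}
So after all 3 constraints: D(Z) = {4}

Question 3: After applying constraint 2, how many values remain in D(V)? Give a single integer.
Answer: 2

Derivation:
Constraint 1 (X + Z = V) on D(X)={1,2,4,5} D(Z)={2,3,4,5,6,7} D(V)={1,2,3,5,6,7}: Z {2,3,4,5,6,7}->{2,3,4,5,6}; V {1,2,3,5,6,7}->{3,5,6,7}
Constraint 2 (V < Z) on D(V)={3,5,6,7} D(Z)={2,3,4,5,6}: V {3,5,6,7}->{3,5}; Z {2,3,4,5,6}->{4,5,6}
So after constraint 2: D(V)={3,5}, size = 2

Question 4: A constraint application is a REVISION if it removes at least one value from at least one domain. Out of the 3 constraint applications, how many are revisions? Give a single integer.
Constraint 1 (X + Z = V) on D(X)={1,2,4,5} D(Z)={2,3,4,5,6,7} D(V)={1,2,3,5,6,7}: Z {2,3,4,5,6,7}->{2,3,4,5,6}; V {1,2,3,5,6,7}->{3,5,6,7} => REVISION
Constraint 2 (V < Z) on D(V)={3,5,6,7} D(Z)={2,3,4,5,6}: V {3,5,6,7}->{3,5}; Z {2,3,4,5,6}->{4,5,6} => REVISION
Constraint 3 (Z < X) on D(Z)={4,5,6} D(X)={1,2,4,5}: Z {4,5,6}->{4}; X {1,2,4,5}->{5} => REVISION
Total revisions = 3

Answer: 3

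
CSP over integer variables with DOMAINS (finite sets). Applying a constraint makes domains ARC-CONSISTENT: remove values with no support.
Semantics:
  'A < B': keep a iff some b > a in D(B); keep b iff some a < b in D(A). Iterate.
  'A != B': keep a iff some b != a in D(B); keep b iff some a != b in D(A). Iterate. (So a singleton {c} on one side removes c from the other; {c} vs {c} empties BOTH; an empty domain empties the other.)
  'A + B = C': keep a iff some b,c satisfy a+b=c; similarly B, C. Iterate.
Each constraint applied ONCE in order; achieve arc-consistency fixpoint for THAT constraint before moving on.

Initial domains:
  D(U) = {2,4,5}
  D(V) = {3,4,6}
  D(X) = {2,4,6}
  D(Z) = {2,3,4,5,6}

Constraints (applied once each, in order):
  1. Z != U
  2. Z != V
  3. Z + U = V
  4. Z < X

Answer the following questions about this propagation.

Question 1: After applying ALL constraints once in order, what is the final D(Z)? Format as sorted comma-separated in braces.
Answer: {2,4}

Derivation:
Constraint 1 (Z != U) on D(Z)={2,3,4,5,6} D(U)={2,4,5}: no change
Constraint 2 (Z != V) on D(Z)={2,3,4,5,6} D(V)={3,4,6}: no change
Constraint 3 (Z + U = V) on D(Z)={2,3,4,5,6} D(U)={2,4,5} D(V)={3,4,6}: Z {2,3,4,5,6}->{2,4}; U {2,4,5}->{2,4}; V {3,4,6}->{4,6}
Constraint 4 (Z < X) on D(Z)={2,4} D(X)={2,4,6}: X {2,4,6}->{4,6}
So after all 4 constraints: D(Z) = {2,4}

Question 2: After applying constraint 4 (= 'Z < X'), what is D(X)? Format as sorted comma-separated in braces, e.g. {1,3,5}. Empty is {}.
Constraint 1 (Z != U) on D(Z)={2,3,4,5,6} D(U)={2,4,5}: no change
Constraint 2 (Z != V) on D(Z)={2,3,4,5,6} D(V)={3,4,6}: no change
Constraint 3 (Z + U = V) on D(Z)={2,3,4,5,6} D(U)={2,4,5} D(V)={3,4,6}: Z {2,3,4,5,6}->{2,4}; U {2,4,5}->{2,4}; V {3,4,6}->{4,6}
Constraint 4 (Z < X) on D(Z)={2,4} D(X)={2,4,6}: X {2,4,6}->{4,6}
So after constraint 4: D(X) = {4,6}

Answer: {4,6}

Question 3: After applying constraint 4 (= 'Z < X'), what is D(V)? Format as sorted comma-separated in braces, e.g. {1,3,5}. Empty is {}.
Constraint 1 (Z != U) on D(Z)={2,3,4,5,6} D(U)={2,4,5}: no change
Constraint 2 (Z != V) on D(Z)={2,3,4,5,6} D(V)={3,4,6}: no change
Constraint 3 (Z + U = V) on D(Z)={2,3,4,5,6} D(U)={2,4,5} D(V)={3,4,6}: Z {2,3,4,5,6}->{2,4}; U {2,4,5}->{2,4}; V {3,4,6}->{4,6}
Constraint 4 (Z < X) on D(Z)={2,4} D(X)={2,4,6}: X {2,4,6}->{4,6}
So after constraint 4: D(V) = {4,6}

Answer: {4,6}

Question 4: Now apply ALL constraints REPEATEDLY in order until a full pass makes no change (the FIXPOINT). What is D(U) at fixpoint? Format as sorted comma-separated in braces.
Answer: {2,4}

Derivation:
pass 0 (initial): D(U)={2,4,5}
pass 1: U {2,4,5}->{2,4}; V {3,4,6}->{4,6}; X {2,4,6}->{4,6}; Z {2,3,4,5,6}->{2,4}
pass 2: no change
Fixpoint after 2 passes: D(U) = {2,4}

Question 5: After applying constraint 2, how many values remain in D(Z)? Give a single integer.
Answer: 5

Derivation:
Constraint 1 (Z != U) on D(Z)={2,3,4,5,6} D(U)={2,4,5}: no change
Constraint 2 (Z != V) on D(Z)={2,3,4,5,6} D(V)={3,4,6}: no change
So after constraint 2: D(Z)={2,3,4,5,6}, size = 5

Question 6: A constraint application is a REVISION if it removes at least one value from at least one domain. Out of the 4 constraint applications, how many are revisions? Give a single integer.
Answer: 2

Derivation:
Constraint 1 (Z != U) on D(Z)={2,3,4,5,6} D(U)={2,4,5}: no change => not a revision
Constraint 2 (Z != V) on D(Z)={2,3,4,5,6} D(V)={3,4,6}: no change => not a revision
Constraint 3 (Z + U = V) on D(Z)={2,3,4,5,6} D(U)={2,4,5} D(V)={3,4,6}: Z {2,3,4,5,6}->{2,4}; U {2,4,5}->{2,4}; V {3,4,6}->{4,6} => REVISION
Constraint 4 (Z < X) on D(Z)={2,4} D(X)={2,4,6}: X {2,4,6}->{4,6} => REVISION
Total revisions = 2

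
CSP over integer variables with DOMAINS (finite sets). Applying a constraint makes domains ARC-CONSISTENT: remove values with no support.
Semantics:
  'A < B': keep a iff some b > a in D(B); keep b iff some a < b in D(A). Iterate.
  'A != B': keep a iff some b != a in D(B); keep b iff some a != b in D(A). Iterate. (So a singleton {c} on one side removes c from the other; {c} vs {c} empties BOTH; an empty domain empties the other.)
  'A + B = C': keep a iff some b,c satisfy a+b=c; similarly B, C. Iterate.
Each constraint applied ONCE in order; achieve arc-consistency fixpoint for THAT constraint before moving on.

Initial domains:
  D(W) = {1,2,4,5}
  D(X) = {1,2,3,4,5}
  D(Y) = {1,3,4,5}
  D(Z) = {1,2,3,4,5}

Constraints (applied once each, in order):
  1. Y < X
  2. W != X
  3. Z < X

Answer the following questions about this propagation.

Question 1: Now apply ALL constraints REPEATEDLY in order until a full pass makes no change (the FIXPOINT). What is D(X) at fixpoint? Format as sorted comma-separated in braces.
pass 0 (initial): D(X)={1,2,3,4,5}
pass 1: X {1,2,3,4,5}->{2,3,4,5}; Y {1,3,4,5}->{1,3,4}; Z {1,2,3,4,5}->{1,2,3,4}
pass 2: no change
Fixpoint after 2 passes: D(X) = {2,3,4,5}

Answer: {2,3,4,5}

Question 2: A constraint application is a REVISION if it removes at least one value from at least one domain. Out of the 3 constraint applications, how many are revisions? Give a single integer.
Constraint 1 (Y < X) on D(Y)={1,3,4,5} D(X)={1,2,3,4,5}: Y {1,3,4,5}->{1,3,4}; X {1,2,3,4,5}->{2,3,4,5} => REVISION
Constraint 2 (W != X) on D(W)={1,2,4,5} D(X)={2,3,4,5}: no change => not a revision
Constraint 3 (Z < X) on D(Z)={1,2,3,4,5} D(X)={2,3,4,5}: Z {1,2,3,4,5}->{1,2,3,4} => REVISION
Total revisions = 2

Answer: 2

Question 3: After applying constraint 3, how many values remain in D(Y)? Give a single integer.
Answer: 3

Derivation:
Constraint 1 (Y < X) on D(Y)={1,3,4,5} D(X)={1,2,3,4,5}: Y {1,3,4,5}->{1,3,4}; X {1,2,3,4,5}->{2,3,4,5}
Constraint 2 (W != X) on D(W)={1,2,4,5} D(X)={2,3,4,5}: no change
Constraint 3 (Z < X) on D(Z)={1,2,3,4,5} D(X)={2,3,4,5}: Z {1,2,3,4,5}->{1,2,3,4}
So after constraint 3: D(Y)={1,3,4}, size = 3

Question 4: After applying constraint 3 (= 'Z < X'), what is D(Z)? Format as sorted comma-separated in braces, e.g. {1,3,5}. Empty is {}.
Constraint 1 (Y < X) on D(Y)={1,3,4,5} D(X)={1,2,3,4,5}: Y {1,3,4,5}->{1,3,4}; X {1,2,3,4,5}->{2,3,4,5}
Constraint 2 (W != X) on D(W)={1,2,4,5} D(X)={2,3,4,5}: no change
Constraint 3 (Z < X) on D(Z)={1,2,3,4,5} D(X)={2,3,4,5}: Z {1,2,3,4,5}->{1,2,3,4}
So after constraint 3: D(Z) = {1,2,3,4}

Answer: {1,2,3,4}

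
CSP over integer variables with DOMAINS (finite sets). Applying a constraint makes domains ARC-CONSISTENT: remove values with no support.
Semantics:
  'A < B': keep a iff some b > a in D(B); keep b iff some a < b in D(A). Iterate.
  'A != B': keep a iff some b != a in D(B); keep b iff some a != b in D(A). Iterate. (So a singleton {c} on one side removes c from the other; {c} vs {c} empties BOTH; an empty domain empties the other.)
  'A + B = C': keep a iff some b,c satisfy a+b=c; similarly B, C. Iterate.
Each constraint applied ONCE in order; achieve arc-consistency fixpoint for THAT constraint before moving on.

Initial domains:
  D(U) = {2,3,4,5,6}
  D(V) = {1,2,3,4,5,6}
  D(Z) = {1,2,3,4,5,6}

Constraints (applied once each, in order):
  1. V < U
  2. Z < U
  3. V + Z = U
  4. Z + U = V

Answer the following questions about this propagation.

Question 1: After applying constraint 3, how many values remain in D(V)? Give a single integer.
Answer: 5

Derivation:
Constraint 1 (V < U) on D(V)={1,2,3,4,5,6} D(U)={2,3,4,5,6}: V {1,2,3,4,5,6}->{1,2,3,4,5}
Constraint 2 (Z < U) on D(Z)={1,2,3,4,5,6} D(U)={2,3,4,5,6}: Z {1,2,3,4,5,6}->{1,2,3,4,5}
Constraint 3 (V + Z = U) on D(V)={1,2,3,4,5} D(Z)={1,2,3,4,5} D(U)={2,3,4,5,6}: no change
So after constraint 3: D(V)={1,2,3,4,5}, size = 5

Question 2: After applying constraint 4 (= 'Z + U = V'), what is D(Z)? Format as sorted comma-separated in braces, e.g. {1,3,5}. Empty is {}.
Answer: {1,2,3}

Derivation:
Constraint 1 (V < U) on D(V)={1,2,3,4,5,6} D(U)={2,3,4,5,6}: V {1,2,3,4,5,6}->{1,2,3,4,5}
Constraint 2 (Z < U) on D(Z)={1,2,3,4,5,6} D(U)={2,3,4,5,6}: Z {1,2,3,4,5,6}->{1,2,3,4,5}
Constraint 3 (V + Z = U) on D(V)={1,2,3,4,5} D(Z)={1,2,3,4,5} D(U)={2,3,4,5,6}: no change
Constraint 4 (Z + U = V) on D(Z)={1,2,3,4,5} D(U)={2,3,4,5,6} D(V)={1,2,3,4,5}: Z {1,2,3,4,5}->{1,2,3}; U {2,3,4,5,6}->{2,3,4}; V {1,2,3,4,5}->{3,4,5}
So after constraint 4: D(Z) = {1,2,3}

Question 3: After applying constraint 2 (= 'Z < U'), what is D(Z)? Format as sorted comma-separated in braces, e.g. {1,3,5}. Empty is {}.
Constraint 1 (V < U) on D(V)={1,2,3,4,5,6} D(U)={2,3,4,5,6}: V {1,2,3,4,5,6}->{1,2,3,4,5}
Constraint 2 (Z < U) on D(Z)={1,2,3,4,5,6} D(U)={2,3,4,5,6}: Z {1,2,3,4,5,6}->{1,2,3,4,5}
So after constraint 2: D(Z) = {1,2,3,4,5}

Answer: {1,2,3,4,5}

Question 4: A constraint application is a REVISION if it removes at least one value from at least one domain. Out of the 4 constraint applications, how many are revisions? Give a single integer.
Constraint 1 (V < U) on D(V)={1,2,3,4,5,6} D(U)={2,3,4,5,6}: V {1,2,3,4,5,6}->{1,2,3,4,5} => REVISION
Constraint 2 (Z < U) on D(Z)={1,2,3,4,5,6} D(U)={2,3,4,5,6}: Z {1,2,3,4,5,6}->{1,2,3,4,5} => REVISION
Constraint 3 (V + Z = U) on D(V)={1,2,3,4,5} D(Z)={1,2,3,4,5} D(U)={2,3,4,5,6}: no change => not a revision
Constraint 4 (Z + U = V) on D(Z)={1,2,3,4,5} D(U)={2,3,4,5,6} D(V)={1,2,3,4,5}: Z {1,2,3,4,5}->{1,2,3}; U {2,3,4,5,6}->{2,3,4}; V {1,2,3,4,5}->{3,4,5} => REVISION
Total revisions = 3

Answer: 3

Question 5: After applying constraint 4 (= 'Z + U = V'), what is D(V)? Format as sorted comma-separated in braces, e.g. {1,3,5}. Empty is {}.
Constraint 1 (V < U) on D(V)={1,2,3,4,5,6} D(U)={2,3,4,5,6}: V {1,2,3,4,5,6}->{1,2,3,4,5}
Constraint 2 (Z < U) on D(Z)={1,2,3,4,5,6} D(U)={2,3,4,5,6}: Z {1,2,3,4,5,6}->{1,2,3,4,5}
Constraint 3 (V + Z = U) on D(V)={1,2,3,4,5} D(Z)={1,2,3,4,5} D(U)={2,3,4,5,6}: no change
Constraint 4 (Z + U = V) on D(Z)={1,2,3,4,5} D(U)={2,3,4,5,6} D(V)={1,2,3,4,5}: Z {1,2,3,4,5}->{1,2,3}; U {2,3,4,5,6}->{2,3,4}; V {1,2,3,4,5}->{3,4,5}
So after constraint 4: D(V) = {3,4,5}

Answer: {3,4,5}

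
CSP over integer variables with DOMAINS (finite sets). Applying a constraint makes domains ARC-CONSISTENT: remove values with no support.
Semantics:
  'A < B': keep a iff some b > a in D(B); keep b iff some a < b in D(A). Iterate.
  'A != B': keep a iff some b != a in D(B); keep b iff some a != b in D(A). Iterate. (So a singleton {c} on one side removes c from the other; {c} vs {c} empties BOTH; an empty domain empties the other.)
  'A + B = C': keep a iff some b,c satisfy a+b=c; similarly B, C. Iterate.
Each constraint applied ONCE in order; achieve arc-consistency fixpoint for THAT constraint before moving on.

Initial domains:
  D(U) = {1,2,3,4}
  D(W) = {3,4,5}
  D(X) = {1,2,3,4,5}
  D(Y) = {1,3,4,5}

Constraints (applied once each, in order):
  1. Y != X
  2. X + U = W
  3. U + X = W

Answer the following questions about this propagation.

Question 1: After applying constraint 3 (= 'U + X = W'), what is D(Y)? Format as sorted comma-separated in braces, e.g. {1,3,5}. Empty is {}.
Answer: {1,3,4,5}

Derivation:
Constraint 1 (Y != X) on D(Y)={1,3,4,5} D(X)={1,2,3,4,5}: no change
Constraint 2 (X + U = W) on D(X)={1,2,3,4,5} D(U)={1,2,3,4} D(W)={3,4,5}: X {1,2,3,4,5}->{1,2,3,4}
Constraint 3 (U + X = W) on D(U)={1,2,3,4} D(X)={1,2,3,4} D(W)={3,4,5}: no change
So after constraint 3: D(Y) = {1,3,4,5}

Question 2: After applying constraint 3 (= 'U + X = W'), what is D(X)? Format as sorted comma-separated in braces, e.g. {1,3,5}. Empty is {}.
Answer: {1,2,3,4}

Derivation:
Constraint 1 (Y != X) on D(Y)={1,3,4,5} D(X)={1,2,3,4,5}: no change
Constraint 2 (X + U = W) on D(X)={1,2,3,4,5} D(U)={1,2,3,4} D(W)={3,4,5}: X {1,2,3,4,5}->{1,2,3,4}
Constraint 3 (U + X = W) on D(U)={1,2,3,4} D(X)={1,2,3,4} D(W)={3,4,5}: no change
So after constraint 3: D(X) = {1,2,3,4}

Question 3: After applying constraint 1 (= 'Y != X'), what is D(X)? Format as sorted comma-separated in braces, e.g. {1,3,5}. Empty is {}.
Constraint 1 (Y != X) on D(Y)={1,3,4,5} D(X)={1,2,3,4,5}: no change
So after constraint 1: D(X) = {1,2,3,4,5}

Answer: {1,2,3,4,5}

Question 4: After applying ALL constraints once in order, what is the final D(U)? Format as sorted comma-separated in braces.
Constraint 1 (Y != X) on D(Y)={1,3,4,5} D(X)={1,2,3,4,5}: no change
Constraint 2 (X + U = W) on D(X)={1,2,3,4,5} D(U)={1,2,3,4} D(W)={3,4,5}: X {1,2,3,4,5}->{1,2,3,4}
Constraint 3 (U + X = W) on D(U)={1,2,3,4} D(X)={1,2,3,4} D(W)={3,4,5}: no change
So after all 3 constraints: D(U) = {1,2,3,4}

Answer: {1,2,3,4}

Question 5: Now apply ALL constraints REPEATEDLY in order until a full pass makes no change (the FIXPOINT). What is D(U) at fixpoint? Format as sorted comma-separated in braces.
pass 0 (initial): D(U)={1,2,3,4}
pass 1: X {1,2,3,4,5}->{1,2,3,4}
pass 2: no change
Fixpoint after 2 passes: D(U) = {1,2,3,4}

Answer: {1,2,3,4}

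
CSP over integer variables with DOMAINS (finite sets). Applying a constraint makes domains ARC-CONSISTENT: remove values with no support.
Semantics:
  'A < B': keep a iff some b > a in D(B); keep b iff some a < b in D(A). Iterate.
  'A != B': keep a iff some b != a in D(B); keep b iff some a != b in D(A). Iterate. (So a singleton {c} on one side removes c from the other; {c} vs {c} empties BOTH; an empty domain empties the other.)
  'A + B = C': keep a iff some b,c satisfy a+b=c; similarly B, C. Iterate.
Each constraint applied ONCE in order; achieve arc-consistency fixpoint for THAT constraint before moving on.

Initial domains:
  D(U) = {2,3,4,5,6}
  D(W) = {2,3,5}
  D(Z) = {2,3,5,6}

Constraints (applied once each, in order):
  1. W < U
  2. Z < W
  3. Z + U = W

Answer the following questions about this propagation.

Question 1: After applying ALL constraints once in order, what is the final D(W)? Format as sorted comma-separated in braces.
Answer: {5}

Derivation:
Constraint 1 (W < U) on D(W)={2,3,5} D(U)={2,3,4,5,6}: U {2,3,4,5,6}->{3,4,5,6}
Constraint 2 (Z < W) on D(Z)={2,3,5,6} D(W)={2,3,5}: Z {2,3,5,6}->{2,3}; W {2,3,5}->{3,5}
Constraint 3 (Z + U = W) on D(Z)={2,3} D(U)={3,4,5,6} D(W)={3,5}: Z {2,3}->{2}; U {3,4,5,6}->{3}; W {3,5}->{5}
So after all 3 constraints: D(W) = {5}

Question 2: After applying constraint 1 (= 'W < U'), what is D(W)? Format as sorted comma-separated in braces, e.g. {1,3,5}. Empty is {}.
Constraint 1 (W < U) on D(W)={2,3,5} D(U)={2,3,4,5,6}: U {2,3,4,5,6}->{3,4,5,6}
So after constraint 1: D(W) = {2,3,5}

Answer: {2,3,5}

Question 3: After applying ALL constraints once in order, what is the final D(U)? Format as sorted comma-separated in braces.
Answer: {3}

Derivation:
Constraint 1 (W < U) on D(W)={2,3,5} D(U)={2,3,4,5,6}: U {2,3,4,5,6}->{3,4,5,6}
Constraint 2 (Z < W) on D(Z)={2,3,5,6} D(W)={2,3,5}: Z {2,3,5,6}->{2,3}; W {2,3,5}->{3,5}
Constraint 3 (Z + U = W) on D(Z)={2,3} D(U)={3,4,5,6} D(W)={3,5}: Z {2,3}->{2}; U {3,4,5,6}->{3}; W {3,5}->{5}
So after all 3 constraints: D(U) = {3}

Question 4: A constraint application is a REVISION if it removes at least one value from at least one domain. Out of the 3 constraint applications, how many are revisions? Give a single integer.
Answer: 3

Derivation:
Constraint 1 (W < U) on D(W)={2,3,5} D(U)={2,3,4,5,6}: U {2,3,4,5,6}->{3,4,5,6} => REVISION
Constraint 2 (Z < W) on D(Z)={2,3,5,6} D(W)={2,3,5}: Z {2,3,5,6}->{2,3}; W {2,3,5}->{3,5} => REVISION
Constraint 3 (Z + U = W) on D(Z)={2,3} D(U)={3,4,5,6} D(W)={3,5}: Z {2,3}->{2}; U {3,4,5,6}->{3}; W {3,5}->{5} => REVISION
Total revisions = 3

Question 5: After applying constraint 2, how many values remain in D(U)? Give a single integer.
Answer: 4

Derivation:
Constraint 1 (W < U) on D(W)={2,3,5} D(U)={2,3,4,5,6}: U {2,3,4,5,6}->{3,4,5,6}
Constraint 2 (Z < W) on D(Z)={2,3,5,6} D(W)={2,3,5}: Z {2,3,5,6}->{2,3}; W {2,3,5}->{3,5}
So after constraint 2: D(U)={3,4,5,6}, size = 4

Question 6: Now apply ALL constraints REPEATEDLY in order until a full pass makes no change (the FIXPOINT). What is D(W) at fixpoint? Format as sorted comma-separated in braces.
Answer: {}

Derivation:
pass 0 (initial): D(W)={2,3,5}
pass 1: U {2,3,4,5,6}->{3}; W {2,3,5}->{5}; Z {2,3,5,6}->{2}
pass 2: U {3}->{}; W {5}->{}; Z {2}->{}
pass 3: no change
Fixpoint after 3 passes: D(W) = {}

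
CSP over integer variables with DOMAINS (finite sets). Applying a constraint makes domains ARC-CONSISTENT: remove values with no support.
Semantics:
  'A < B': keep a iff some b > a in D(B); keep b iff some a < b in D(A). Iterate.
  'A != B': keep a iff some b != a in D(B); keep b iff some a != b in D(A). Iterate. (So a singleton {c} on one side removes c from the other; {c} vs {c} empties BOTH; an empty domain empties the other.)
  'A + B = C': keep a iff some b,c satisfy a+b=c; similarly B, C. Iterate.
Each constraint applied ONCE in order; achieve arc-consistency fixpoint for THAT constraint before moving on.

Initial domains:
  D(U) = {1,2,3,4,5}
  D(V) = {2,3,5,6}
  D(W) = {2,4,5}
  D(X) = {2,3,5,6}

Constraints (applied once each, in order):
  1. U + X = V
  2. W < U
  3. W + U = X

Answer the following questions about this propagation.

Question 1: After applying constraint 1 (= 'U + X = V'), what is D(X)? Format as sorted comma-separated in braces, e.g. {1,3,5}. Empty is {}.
Constraint 1 (U + X = V) on D(U)={1,2,3,4,5} D(X)={2,3,5,6} D(V)={2,3,5,6}: U {1,2,3,4,5}->{1,2,3,4}; X {2,3,5,6}->{2,3,5}; V {2,3,5,6}->{3,5,6}
So after constraint 1: D(X) = {2,3,5}

Answer: {2,3,5}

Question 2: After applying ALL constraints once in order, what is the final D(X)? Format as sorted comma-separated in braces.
Constraint 1 (U + X = V) on D(U)={1,2,3,4,5} D(X)={2,3,5,6} D(V)={2,3,5,6}: U {1,2,3,4,5}->{1,2,3,4}; X {2,3,5,6}->{2,3,5}; V {2,3,5,6}->{3,5,6}
Constraint 2 (W < U) on D(W)={2,4,5} D(U)={1,2,3,4}: W {2,4,5}->{2}; U {1,2,3,4}->{3,4}
Constraint 3 (W + U = X) on D(W)={2} D(U)={3,4} D(X)={2,3,5}: U {3,4}->{3}; X {2,3,5}->{5}
So after all 3 constraints: D(X) = {5}

Answer: {5}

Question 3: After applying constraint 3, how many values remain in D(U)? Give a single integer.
Answer: 1

Derivation:
Constraint 1 (U + X = V) on D(U)={1,2,3,4,5} D(X)={2,3,5,6} D(V)={2,3,5,6}: U {1,2,3,4,5}->{1,2,3,4}; X {2,3,5,6}->{2,3,5}; V {2,3,5,6}->{3,5,6}
Constraint 2 (W < U) on D(W)={2,4,5} D(U)={1,2,3,4}: W {2,4,5}->{2}; U {1,2,3,4}->{3,4}
Constraint 3 (W + U = X) on D(W)={2} D(U)={3,4} D(X)={2,3,5}: U {3,4}->{3}; X {2,3,5}->{5}
So after constraint 3: D(U)={3}, size = 1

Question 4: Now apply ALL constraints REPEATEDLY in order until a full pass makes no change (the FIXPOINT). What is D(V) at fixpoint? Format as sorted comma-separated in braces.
pass 0 (initial): D(V)={2,3,5,6}
pass 1: U {1,2,3,4,5}->{3}; V {2,3,5,6}->{3,5,6}; W {2,4,5}->{2}; X {2,3,5,6}->{5}
pass 2: U {3}->{}; V {3,5,6}->{}; W {2}->{}; X {5}->{}
pass 3: no change
Fixpoint after 3 passes: D(V) = {}

Answer: {}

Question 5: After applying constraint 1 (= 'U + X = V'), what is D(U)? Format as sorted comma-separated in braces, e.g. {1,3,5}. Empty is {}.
Constraint 1 (U + X = V) on D(U)={1,2,3,4,5} D(X)={2,3,5,6} D(V)={2,3,5,6}: U {1,2,3,4,5}->{1,2,3,4}; X {2,3,5,6}->{2,3,5}; V {2,3,5,6}->{3,5,6}
So after constraint 1: D(U) = {1,2,3,4}

Answer: {1,2,3,4}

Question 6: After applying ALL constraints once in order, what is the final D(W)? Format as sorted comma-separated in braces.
Constraint 1 (U + X = V) on D(U)={1,2,3,4,5} D(X)={2,3,5,6} D(V)={2,3,5,6}: U {1,2,3,4,5}->{1,2,3,4}; X {2,3,5,6}->{2,3,5}; V {2,3,5,6}->{3,5,6}
Constraint 2 (W < U) on D(W)={2,4,5} D(U)={1,2,3,4}: W {2,4,5}->{2}; U {1,2,3,4}->{3,4}
Constraint 3 (W + U = X) on D(W)={2} D(U)={3,4} D(X)={2,3,5}: U {3,4}->{3}; X {2,3,5}->{5}
So after all 3 constraints: D(W) = {2}

Answer: {2}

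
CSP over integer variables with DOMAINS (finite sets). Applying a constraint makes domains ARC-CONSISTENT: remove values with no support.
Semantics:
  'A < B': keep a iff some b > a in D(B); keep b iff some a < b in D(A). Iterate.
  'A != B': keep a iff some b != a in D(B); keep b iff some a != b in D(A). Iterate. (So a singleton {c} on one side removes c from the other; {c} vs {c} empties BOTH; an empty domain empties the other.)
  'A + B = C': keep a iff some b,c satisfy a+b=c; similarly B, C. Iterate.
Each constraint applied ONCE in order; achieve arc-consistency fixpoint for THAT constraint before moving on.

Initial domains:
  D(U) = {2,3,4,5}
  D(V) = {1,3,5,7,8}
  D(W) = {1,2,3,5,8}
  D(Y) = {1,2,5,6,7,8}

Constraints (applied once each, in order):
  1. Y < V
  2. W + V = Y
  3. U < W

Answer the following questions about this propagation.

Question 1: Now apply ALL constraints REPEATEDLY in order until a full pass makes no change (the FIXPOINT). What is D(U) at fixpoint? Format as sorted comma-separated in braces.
pass 0 (initial): D(U)={2,3,4,5}
pass 1: U {2,3,4,5}->{2}; V {1,3,5,7,8}->{3,5}; W {1,2,3,5,8}->{3}; Y {1,2,5,6,7,8}->{5,6,7}
pass 2: U {2}->{}; V {3,5}->{}; W {3}->{}; Y {5,6,7}->{}
pass 3: no change
Fixpoint after 3 passes: D(U) = {}

Answer: {}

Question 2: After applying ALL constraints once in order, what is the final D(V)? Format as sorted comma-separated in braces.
Constraint 1 (Y < V) on D(Y)={1,2,5,6,7,8} D(V)={1,3,5,7,8}: Y {1,2,5,6,7,8}->{1,2,5,6,7}; V {1,3,5,7,8}->{3,5,7,8}
Constraint 2 (W + V = Y) on D(W)={1,2,3,5,8} D(V)={3,5,7,8} D(Y)={1,2,5,6,7}: W {1,2,3,5,8}->{1,2,3}; V {3,5,7,8}->{3,5}; Y {1,2,5,6,7}->{5,6,7}
Constraint 3 (U < W) on D(U)={2,3,4,5} D(W)={1,2,3}: U {2,3,4,5}->{2}; W {1,2,3}->{3}
So after all 3 constraints: D(V) = {3,5}

Answer: {3,5}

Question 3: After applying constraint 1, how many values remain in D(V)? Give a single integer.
Answer: 4

Derivation:
Constraint 1 (Y < V) on D(Y)={1,2,5,6,7,8} D(V)={1,3,5,7,8}: Y {1,2,5,6,7,8}->{1,2,5,6,7}; V {1,3,5,7,8}->{3,5,7,8}
So after constraint 1: D(V)={3,5,7,8}, size = 4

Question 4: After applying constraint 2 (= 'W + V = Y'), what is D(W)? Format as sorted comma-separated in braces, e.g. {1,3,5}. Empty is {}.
Answer: {1,2,3}

Derivation:
Constraint 1 (Y < V) on D(Y)={1,2,5,6,7,8} D(V)={1,3,5,7,8}: Y {1,2,5,6,7,8}->{1,2,5,6,7}; V {1,3,5,7,8}->{3,5,7,8}
Constraint 2 (W + V = Y) on D(W)={1,2,3,5,8} D(V)={3,5,7,8} D(Y)={1,2,5,6,7}: W {1,2,3,5,8}->{1,2,3}; V {3,5,7,8}->{3,5}; Y {1,2,5,6,7}->{5,6,7}
So after constraint 2: D(W) = {1,2,3}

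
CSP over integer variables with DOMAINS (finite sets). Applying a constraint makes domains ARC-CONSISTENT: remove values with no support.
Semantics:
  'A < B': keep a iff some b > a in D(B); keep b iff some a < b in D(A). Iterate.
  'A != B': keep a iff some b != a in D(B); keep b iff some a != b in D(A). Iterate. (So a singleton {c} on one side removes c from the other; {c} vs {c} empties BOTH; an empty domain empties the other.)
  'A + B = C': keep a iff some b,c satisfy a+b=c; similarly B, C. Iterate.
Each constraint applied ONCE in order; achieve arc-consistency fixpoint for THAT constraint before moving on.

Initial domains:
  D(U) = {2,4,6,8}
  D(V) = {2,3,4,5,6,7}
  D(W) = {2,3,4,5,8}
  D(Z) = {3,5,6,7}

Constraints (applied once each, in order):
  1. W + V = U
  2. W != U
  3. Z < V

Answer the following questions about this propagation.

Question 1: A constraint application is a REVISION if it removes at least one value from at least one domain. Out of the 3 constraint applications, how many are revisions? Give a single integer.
Answer: 2

Derivation:
Constraint 1 (W + V = U) on D(W)={2,3,4,5,8} D(V)={2,3,4,5,6,7} D(U)={2,4,6,8}: W {2,3,4,5,8}->{2,3,4,5}; V {2,3,4,5,6,7}->{2,3,4,5,6}; U {2,4,6,8}->{4,6,8} => REVISION
Constraint 2 (W != U) on D(W)={2,3,4,5} D(U)={4,6,8}: no change => not a revision
Constraint 3 (Z < V) on D(Z)={3,5,6,7} D(V)={2,3,4,5,6}: Z {3,5,6,7}->{3,5}; V {2,3,4,5,6}->{4,5,6} => REVISION
Total revisions = 2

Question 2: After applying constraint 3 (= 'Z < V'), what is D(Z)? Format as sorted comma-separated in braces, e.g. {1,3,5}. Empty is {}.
Constraint 1 (W + V = U) on D(W)={2,3,4,5,8} D(V)={2,3,4,5,6,7} D(U)={2,4,6,8}: W {2,3,4,5,8}->{2,3,4,5}; V {2,3,4,5,6,7}->{2,3,4,5,6}; U {2,4,6,8}->{4,6,8}
Constraint 2 (W != U) on D(W)={2,3,4,5} D(U)={4,6,8}: no change
Constraint 3 (Z < V) on D(Z)={3,5,6,7} D(V)={2,3,4,5,6}: Z {3,5,6,7}->{3,5}; V {2,3,4,5,6}->{4,5,6}
So after constraint 3: D(Z) = {3,5}

Answer: {3,5}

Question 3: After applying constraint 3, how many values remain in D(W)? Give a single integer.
Answer: 4

Derivation:
Constraint 1 (W + V = U) on D(W)={2,3,4,5,8} D(V)={2,3,4,5,6,7} D(U)={2,4,6,8}: W {2,3,4,5,8}->{2,3,4,5}; V {2,3,4,5,6,7}->{2,3,4,5,6}; U {2,4,6,8}->{4,6,8}
Constraint 2 (W != U) on D(W)={2,3,4,5} D(U)={4,6,8}: no change
Constraint 3 (Z < V) on D(Z)={3,5,6,7} D(V)={2,3,4,5,6}: Z {3,5,6,7}->{3,5}; V {2,3,4,5,6}->{4,5,6}
So after constraint 3: D(W)={2,3,4,5}, size = 4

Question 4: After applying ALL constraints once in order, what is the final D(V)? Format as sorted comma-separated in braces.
Constraint 1 (W + V = U) on D(W)={2,3,4,5,8} D(V)={2,3,4,5,6,7} D(U)={2,4,6,8}: W {2,3,4,5,8}->{2,3,4,5}; V {2,3,4,5,6,7}->{2,3,4,5,6}; U {2,4,6,8}->{4,6,8}
Constraint 2 (W != U) on D(W)={2,3,4,5} D(U)={4,6,8}: no change
Constraint 3 (Z < V) on D(Z)={3,5,6,7} D(V)={2,3,4,5,6}: Z {3,5,6,7}->{3,5}; V {2,3,4,5,6}->{4,5,6}
So after all 3 constraints: D(V) = {4,5,6}

Answer: {4,5,6}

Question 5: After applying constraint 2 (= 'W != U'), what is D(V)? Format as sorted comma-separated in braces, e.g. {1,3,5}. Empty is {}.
Constraint 1 (W + V = U) on D(W)={2,3,4,5,8} D(V)={2,3,4,5,6,7} D(U)={2,4,6,8}: W {2,3,4,5,8}->{2,3,4,5}; V {2,3,4,5,6,7}->{2,3,4,5,6}; U {2,4,6,8}->{4,6,8}
Constraint 2 (W != U) on D(W)={2,3,4,5} D(U)={4,6,8}: no change
So after constraint 2: D(V) = {2,3,4,5,6}

Answer: {2,3,4,5,6}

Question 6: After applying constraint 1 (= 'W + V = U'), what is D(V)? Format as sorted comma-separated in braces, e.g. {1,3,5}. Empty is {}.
Constraint 1 (W + V = U) on D(W)={2,3,4,5,8} D(V)={2,3,4,5,6,7} D(U)={2,4,6,8}: W {2,3,4,5,8}->{2,3,4,5}; V {2,3,4,5,6,7}->{2,3,4,5,6}; U {2,4,6,8}->{4,6,8}
So after constraint 1: D(V) = {2,3,4,5,6}

Answer: {2,3,4,5,6}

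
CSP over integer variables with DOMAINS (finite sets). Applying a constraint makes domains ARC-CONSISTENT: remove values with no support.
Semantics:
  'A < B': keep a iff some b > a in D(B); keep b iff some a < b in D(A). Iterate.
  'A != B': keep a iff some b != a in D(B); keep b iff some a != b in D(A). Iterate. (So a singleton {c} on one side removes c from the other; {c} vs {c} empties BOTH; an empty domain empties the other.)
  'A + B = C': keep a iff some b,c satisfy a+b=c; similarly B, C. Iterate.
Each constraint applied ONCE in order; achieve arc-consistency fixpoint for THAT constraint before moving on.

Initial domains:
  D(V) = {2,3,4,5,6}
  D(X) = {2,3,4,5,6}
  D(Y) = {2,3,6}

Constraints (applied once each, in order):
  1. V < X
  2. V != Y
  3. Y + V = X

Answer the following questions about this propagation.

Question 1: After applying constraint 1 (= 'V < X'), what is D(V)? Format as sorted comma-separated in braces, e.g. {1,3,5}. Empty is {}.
Constraint 1 (V < X) on D(V)={2,3,4,5,6} D(X)={2,3,4,5,6}: V {2,3,4,5,6}->{2,3,4,5}; X {2,3,4,5,6}->{3,4,5,6}
So after constraint 1: D(V) = {2,3,4,5}

Answer: {2,3,4,5}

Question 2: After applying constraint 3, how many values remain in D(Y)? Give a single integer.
Answer: 2

Derivation:
Constraint 1 (V < X) on D(V)={2,3,4,5,6} D(X)={2,3,4,5,6}: V {2,3,4,5,6}->{2,3,4,5}; X {2,3,4,5,6}->{3,4,5,6}
Constraint 2 (V != Y) on D(V)={2,3,4,5} D(Y)={2,3,6}: no change
Constraint 3 (Y + V = X) on D(Y)={2,3,6} D(V)={2,3,4,5} D(X)={3,4,5,6}: Y {2,3,6}->{2,3}; V {2,3,4,5}->{2,3,4}; X {3,4,5,6}->{4,5,6}
So after constraint 3: D(Y)={2,3}, size = 2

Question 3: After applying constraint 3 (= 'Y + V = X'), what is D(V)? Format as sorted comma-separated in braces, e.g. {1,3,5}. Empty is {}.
Answer: {2,3,4}

Derivation:
Constraint 1 (V < X) on D(V)={2,3,4,5,6} D(X)={2,3,4,5,6}: V {2,3,4,5,6}->{2,3,4,5}; X {2,3,4,5,6}->{3,4,5,6}
Constraint 2 (V != Y) on D(V)={2,3,4,5} D(Y)={2,3,6}: no change
Constraint 3 (Y + V = X) on D(Y)={2,3,6} D(V)={2,3,4,5} D(X)={3,4,5,6}: Y {2,3,6}->{2,3}; V {2,3,4,5}->{2,3,4}; X {3,4,5,6}->{4,5,6}
So after constraint 3: D(V) = {2,3,4}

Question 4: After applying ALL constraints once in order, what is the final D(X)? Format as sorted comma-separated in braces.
Answer: {4,5,6}

Derivation:
Constraint 1 (V < X) on D(V)={2,3,4,5,6} D(X)={2,3,4,5,6}: V {2,3,4,5,6}->{2,3,4,5}; X {2,3,4,5,6}->{3,4,5,6}
Constraint 2 (V != Y) on D(V)={2,3,4,5} D(Y)={2,3,6}: no change
Constraint 3 (Y + V = X) on D(Y)={2,3,6} D(V)={2,3,4,5} D(X)={3,4,5,6}: Y {2,3,6}->{2,3}; V {2,3,4,5}->{2,3,4}; X {3,4,5,6}->{4,5,6}
So after all 3 constraints: D(X) = {4,5,6}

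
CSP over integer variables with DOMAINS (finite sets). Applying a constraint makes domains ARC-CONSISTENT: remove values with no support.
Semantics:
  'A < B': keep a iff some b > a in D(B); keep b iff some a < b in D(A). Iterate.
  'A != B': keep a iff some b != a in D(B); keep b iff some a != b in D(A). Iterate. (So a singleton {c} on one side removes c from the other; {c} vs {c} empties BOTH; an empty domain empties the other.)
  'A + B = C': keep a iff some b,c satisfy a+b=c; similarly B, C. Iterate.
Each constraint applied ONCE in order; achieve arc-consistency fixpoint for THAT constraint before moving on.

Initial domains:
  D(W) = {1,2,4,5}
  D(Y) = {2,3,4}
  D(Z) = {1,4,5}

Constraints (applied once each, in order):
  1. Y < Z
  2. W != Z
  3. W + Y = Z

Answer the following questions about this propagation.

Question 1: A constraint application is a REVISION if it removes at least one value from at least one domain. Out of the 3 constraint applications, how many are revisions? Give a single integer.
Constraint 1 (Y < Z) on D(Y)={2,3,4} D(Z)={1,4,5}: Z {1,4,5}->{4,5} => REVISION
Constraint 2 (W != Z) on D(W)={1,2,4,5} D(Z)={4,5}: no change => not a revision
Constraint 3 (W + Y = Z) on D(W)={1,2,4,5} D(Y)={2,3,4} D(Z)={4,5}: W {1,2,4,5}->{1,2} => REVISION
Total revisions = 2

Answer: 2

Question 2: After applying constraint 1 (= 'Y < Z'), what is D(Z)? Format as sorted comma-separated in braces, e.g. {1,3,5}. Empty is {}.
Answer: {4,5}

Derivation:
Constraint 1 (Y < Z) on D(Y)={2,3,4} D(Z)={1,4,5}: Z {1,4,5}->{4,5}
So after constraint 1: D(Z) = {4,5}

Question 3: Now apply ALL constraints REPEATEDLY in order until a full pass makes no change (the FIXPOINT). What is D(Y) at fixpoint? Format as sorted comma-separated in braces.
Answer: {2,3,4}

Derivation:
pass 0 (initial): D(Y)={2,3,4}
pass 1: W {1,2,4,5}->{1,2}; Z {1,4,5}->{4,5}
pass 2: no change
Fixpoint after 2 passes: D(Y) = {2,3,4}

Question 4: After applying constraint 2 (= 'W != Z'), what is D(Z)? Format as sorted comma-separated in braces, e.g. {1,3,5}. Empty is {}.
Answer: {4,5}

Derivation:
Constraint 1 (Y < Z) on D(Y)={2,3,4} D(Z)={1,4,5}: Z {1,4,5}->{4,5}
Constraint 2 (W != Z) on D(W)={1,2,4,5} D(Z)={4,5}: no change
So after constraint 2: D(Z) = {4,5}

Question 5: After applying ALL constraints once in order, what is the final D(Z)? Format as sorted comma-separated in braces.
Answer: {4,5}

Derivation:
Constraint 1 (Y < Z) on D(Y)={2,3,4} D(Z)={1,4,5}: Z {1,4,5}->{4,5}
Constraint 2 (W != Z) on D(W)={1,2,4,5} D(Z)={4,5}: no change
Constraint 3 (W + Y = Z) on D(W)={1,2,4,5} D(Y)={2,3,4} D(Z)={4,5}: W {1,2,4,5}->{1,2}
So after all 3 constraints: D(Z) = {4,5}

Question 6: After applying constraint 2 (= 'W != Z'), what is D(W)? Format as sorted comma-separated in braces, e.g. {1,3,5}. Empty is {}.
Constraint 1 (Y < Z) on D(Y)={2,3,4} D(Z)={1,4,5}: Z {1,4,5}->{4,5}
Constraint 2 (W != Z) on D(W)={1,2,4,5} D(Z)={4,5}: no change
So after constraint 2: D(W) = {1,2,4,5}

Answer: {1,2,4,5}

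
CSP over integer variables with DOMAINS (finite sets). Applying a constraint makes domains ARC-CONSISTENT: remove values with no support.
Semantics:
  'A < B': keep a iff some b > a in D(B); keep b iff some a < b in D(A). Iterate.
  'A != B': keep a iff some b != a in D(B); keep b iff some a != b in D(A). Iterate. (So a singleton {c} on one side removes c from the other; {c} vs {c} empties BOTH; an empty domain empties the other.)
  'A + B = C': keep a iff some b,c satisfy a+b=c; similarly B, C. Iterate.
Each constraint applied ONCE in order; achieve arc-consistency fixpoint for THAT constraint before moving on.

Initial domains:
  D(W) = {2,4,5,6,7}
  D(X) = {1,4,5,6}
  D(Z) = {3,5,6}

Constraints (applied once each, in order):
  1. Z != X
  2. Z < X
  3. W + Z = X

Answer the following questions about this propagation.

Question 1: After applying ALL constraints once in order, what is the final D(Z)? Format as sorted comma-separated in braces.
Constraint 1 (Z != X) on D(Z)={3,5,6} D(X)={1,4,5,6}: no change
Constraint 2 (Z < X) on D(Z)={3,5,6} D(X)={1,4,5,6}: Z {3,5,6}->{3,5}; X {1,4,5,6}->{4,5,6}
Constraint 3 (W + Z = X) on D(W)={2,4,5,6,7} D(Z)={3,5} D(X)={4,5,6}: W {2,4,5,6,7}->{2}; Z {3,5}->{3}; X {4,5,6}->{5}
So after all 3 constraints: D(Z) = {3}

Answer: {3}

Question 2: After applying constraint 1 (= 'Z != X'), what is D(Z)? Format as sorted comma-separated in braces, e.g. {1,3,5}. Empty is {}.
Constraint 1 (Z != X) on D(Z)={3,5,6} D(X)={1,4,5,6}: no change
So after constraint 1: D(Z) = {3,5,6}

Answer: {3,5,6}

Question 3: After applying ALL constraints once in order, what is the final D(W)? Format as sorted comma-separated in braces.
Answer: {2}

Derivation:
Constraint 1 (Z != X) on D(Z)={3,5,6} D(X)={1,4,5,6}: no change
Constraint 2 (Z < X) on D(Z)={3,5,6} D(X)={1,4,5,6}: Z {3,5,6}->{3,5}; X {1,4,5,6}->{4,5,6}
Constraint 3 (W + Z = X) on D(W)={2,4,5,6,7} D(Z)={3,5} D(X)={4,5,6}: W {2,4,5,6,7}->{2}; Z {3,5}->{3}; X {4,5,6}->{5}
So after all 3 constraints: D(W) = {2}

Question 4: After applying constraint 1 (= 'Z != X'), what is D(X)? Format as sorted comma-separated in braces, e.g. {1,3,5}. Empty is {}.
Answer: {1,4,5,6}

Derivation:
Constraint 1 (Z != X) on D(Z)={3,5,6} D(X)={1,4,5,6}: no change
So after constraint 1: D(X) = {1,4,5,6}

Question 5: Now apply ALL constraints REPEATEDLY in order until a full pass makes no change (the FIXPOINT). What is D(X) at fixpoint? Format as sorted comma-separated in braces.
Answer: {5}

Derivation:
pass 0 (initial): D(X)={1,4,5,6}
pass 1: W {2,4,5,6,7}->{2}; X {1,4,5,6}->{5}; Z {3,5,6}->{3}
pass 2: no change
Fixpoint after 2 passes: D(X) = {5}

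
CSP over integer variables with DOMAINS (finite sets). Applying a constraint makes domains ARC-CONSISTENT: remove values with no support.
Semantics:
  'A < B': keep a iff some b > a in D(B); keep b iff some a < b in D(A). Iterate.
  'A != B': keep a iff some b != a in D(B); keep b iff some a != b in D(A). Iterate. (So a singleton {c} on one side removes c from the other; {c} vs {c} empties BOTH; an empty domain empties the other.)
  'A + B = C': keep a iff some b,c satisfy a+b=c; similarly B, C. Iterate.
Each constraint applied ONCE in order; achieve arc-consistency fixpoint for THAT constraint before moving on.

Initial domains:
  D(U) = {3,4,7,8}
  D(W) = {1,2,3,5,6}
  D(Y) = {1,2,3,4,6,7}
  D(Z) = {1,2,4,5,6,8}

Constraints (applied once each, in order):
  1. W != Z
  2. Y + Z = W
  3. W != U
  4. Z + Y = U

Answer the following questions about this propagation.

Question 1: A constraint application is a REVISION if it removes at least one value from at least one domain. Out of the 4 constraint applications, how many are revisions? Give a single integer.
Constraint 1 (W != Z) on D(W)={1,2,3,5,6} D(Z)={1,2,4,5,6,8}: no change => not a revision
Constraint 2 (Y + Z = W) on D(Y)={1,2,3,4,6,7} D(Z)={1,2,4,5,6,8} D(W)={1,2,3,5,6}: Y {1,2,3,4,6,7}->{1,2,3,4}; Z {1,2,4,5,6,8}->{1,2,4,5}; W {1,2,3,5,6}->{2,3,5,6} => REVISION
Constraint 3 (W != U) on D(W)={2,3,5,6} D(U)={3,4,7,8}: no change => not a revision
Constraint 4 (Z + Y = U) on D(Z)={1,2,4,5} D(Y)={1,2,3,4} D(U)={3,4,7,8}: no change => not a revision
Total revisions = 1

Answer: 1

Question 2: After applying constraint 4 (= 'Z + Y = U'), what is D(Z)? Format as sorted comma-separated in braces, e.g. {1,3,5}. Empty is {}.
Constraint 1 (W != Z) on D(W)={1,2,3,5,6} D(Z)={1,2,4,5,6,8}: no change
Constraint 2 (Y + Z = W) on D(Y)={1,2,3,4,6,7} D(Z)={1,2,4,5,6,8} D(W)={1,2,3,5,6}: Y {1,2,3,4,6,7}->{1,2,3,4}; Z {1,2,4,5,6,8}->{1,2,4,5}; W {1,2,3,5,6}->{2,3,5,6}
Constraint 3 (W != U) on D(W)={2,3,5,6} D(U)={3,4,7,8}: no change
Constraint 4 (Z + Y = U) on D(Z)={1,2,4,5} D(Y)={1,2,3,4} D(U)={3,4,7,8}: no change
So after constraint 4: D(Z) = {1,2,4,5}

Answer: {1,2,4,5}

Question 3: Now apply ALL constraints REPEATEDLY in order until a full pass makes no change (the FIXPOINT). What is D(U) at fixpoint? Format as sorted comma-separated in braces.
Answer: {3,4,7,8}

Derivation:
pass 0 (initial): D(U)={3,4,7,8}
pass 1: W {1,2,3,5,6}->{2,3,5,6}; Y {1,2,3,4,6,7}->{1,2,3,4}; Z {1,2,4,5,6,8}->{1,2,4,5}
pass 2: no change
Fixpoint after 2 passes: D(U) = {3,4,7,8}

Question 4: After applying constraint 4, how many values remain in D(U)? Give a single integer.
Constraint 1 (W != Z) on D(W)={1,2,3,5,6} D(Z)={1,2,4,5,6,8}: no change
Constraint 2 (Y + Z = W) on D(Y)={1,2,3,4,6,7} D(Z)={1,2,4,5,6,8} D(W)={1,2,3,5,6}: Y {1,2,3,4,6,7}->{1,2,3,4}; Z {1,2,4,5,6,8}->{1,2,4,5}; W {1,2,3,5,6}->{2,3,5,6}
Constraint 3 (W != U) on D(W)={2,3,5,6} D(U)={3,4,7,8}: no change
Constraint 4 (Z + Y = U) on D(Z)={1,2,4,5} D(Y)={1,2,3,4} D(U)={3,4,7,8}: no change
So after constraint 4: D(U)={3,4,7,8}, size = 4

Answer: 4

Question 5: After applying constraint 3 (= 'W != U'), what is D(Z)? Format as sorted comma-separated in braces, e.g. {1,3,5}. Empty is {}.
Answer: {1,2,4,5}

Derivation:
Constraint 1 (W != Z) on D(W)={1,2,3,5,6} D(Z)={1,2,4,5,6,8}: no change
Constraint 2 (Y + Z = W) on D(Y)={1,2,3,4,6,7} D(Z)={1,2,4,5,6,8} D(W)={1,2,3,5,6}: Y {1,2,3,4,6,7}->{1,2,3,4}; Z {1,2,4,5,6,8}->{1,2,4,5}; W {1,2,3,5,6}->{2,3,5,6}
Constraint 3 (W != U) on D(W)={2,3,5,6} D(U)={3,4,7,8}: no change
So after constraint 3: D(Z) = {1,2,4,5}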